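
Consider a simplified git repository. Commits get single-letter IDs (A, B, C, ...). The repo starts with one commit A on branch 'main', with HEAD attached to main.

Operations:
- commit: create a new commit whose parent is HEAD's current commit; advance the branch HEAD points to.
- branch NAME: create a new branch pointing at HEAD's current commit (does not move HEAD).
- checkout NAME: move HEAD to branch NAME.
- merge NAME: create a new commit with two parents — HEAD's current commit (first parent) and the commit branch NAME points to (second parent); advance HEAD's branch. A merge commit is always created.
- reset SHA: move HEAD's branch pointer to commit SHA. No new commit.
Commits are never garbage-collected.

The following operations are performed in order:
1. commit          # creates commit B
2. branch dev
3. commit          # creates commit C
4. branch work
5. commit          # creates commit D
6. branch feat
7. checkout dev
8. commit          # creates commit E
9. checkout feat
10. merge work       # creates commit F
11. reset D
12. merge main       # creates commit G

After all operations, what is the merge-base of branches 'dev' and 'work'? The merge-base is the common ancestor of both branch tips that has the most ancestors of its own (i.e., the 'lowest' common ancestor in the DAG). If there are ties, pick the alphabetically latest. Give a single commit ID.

After op 1 (commit): HEAD=main@B [main=B]
After op 2 (branch): HEAD=main@B [dev=B main=B]
After op 3 (commit): HEAD=main@C [dev=B main=C]
After op 4 (branch): HEAD=main@C [dev=B main=C work=C]
After op 5 (commit): HEAD=main@D [dev=B main=D work=C]
After op 6 (branch): HEAD=main@D [dev=B feat=D main=D work=C]
After op 7 (checkout): HEAD=dev@B [dev=B feat=D main=D work=C]
After op 8 (commit): HEAD=dev@E [dev=E feat=D main=D work=C]
After op 9 (checkout): HEAD=feat@D [dev=E feat=D main=D work=C]
After op 10 (merge): HEAD=feat@F [dev=E feat=F main=D work=C]
After op 11 (reset): HEAD=feat@D [dev=E feat=D main=D work=C]
After op 12 (merge): HEAD=feat@G [dev=E feat=G main=D work=C]
ancestors(dev=E): ['A', 'B', 'E']
ancestors(work=C): ['A', 'B', 'C']
common: ['A', 'B']

Answer: B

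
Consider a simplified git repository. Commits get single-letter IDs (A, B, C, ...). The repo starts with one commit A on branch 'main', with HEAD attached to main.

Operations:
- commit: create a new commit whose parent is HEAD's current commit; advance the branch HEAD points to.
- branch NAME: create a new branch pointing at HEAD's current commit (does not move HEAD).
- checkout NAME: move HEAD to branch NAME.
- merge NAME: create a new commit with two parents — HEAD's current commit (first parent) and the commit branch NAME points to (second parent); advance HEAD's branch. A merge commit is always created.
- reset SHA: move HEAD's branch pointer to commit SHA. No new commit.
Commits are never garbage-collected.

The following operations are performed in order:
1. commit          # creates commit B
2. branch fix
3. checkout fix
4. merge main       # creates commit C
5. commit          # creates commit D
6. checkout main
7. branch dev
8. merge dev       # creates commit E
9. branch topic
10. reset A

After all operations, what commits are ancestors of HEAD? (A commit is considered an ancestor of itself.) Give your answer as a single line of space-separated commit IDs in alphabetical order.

After op 1 (commit): HEAD=main@B [main=B]
After op 2 (branch): HEAD=main@B [fix=B main=B]
After op 3 (checkout): HEAD=fix@B [fix=B main=B]
After op 4 (merge): HEAD=fix@C [fix=C main=B]
After op 5 (commit): HEAD=fix@D [fix=D main=B]
After op 6 (checkout): HEAD=main@B [fix=D main=B]
After op 7 (branch): HEAD=main@B [dev=B fix=D main=B]
After op 8 (merge): HEAD=main@E [dev=B fix=D main=E]
After op 9 (branch): HEAD=main@E [dev=B fix=D main=E topic=E]
After op 10 (reset): HEAD=main@A [dev=B fix=D main=A topic=E]

Answer: A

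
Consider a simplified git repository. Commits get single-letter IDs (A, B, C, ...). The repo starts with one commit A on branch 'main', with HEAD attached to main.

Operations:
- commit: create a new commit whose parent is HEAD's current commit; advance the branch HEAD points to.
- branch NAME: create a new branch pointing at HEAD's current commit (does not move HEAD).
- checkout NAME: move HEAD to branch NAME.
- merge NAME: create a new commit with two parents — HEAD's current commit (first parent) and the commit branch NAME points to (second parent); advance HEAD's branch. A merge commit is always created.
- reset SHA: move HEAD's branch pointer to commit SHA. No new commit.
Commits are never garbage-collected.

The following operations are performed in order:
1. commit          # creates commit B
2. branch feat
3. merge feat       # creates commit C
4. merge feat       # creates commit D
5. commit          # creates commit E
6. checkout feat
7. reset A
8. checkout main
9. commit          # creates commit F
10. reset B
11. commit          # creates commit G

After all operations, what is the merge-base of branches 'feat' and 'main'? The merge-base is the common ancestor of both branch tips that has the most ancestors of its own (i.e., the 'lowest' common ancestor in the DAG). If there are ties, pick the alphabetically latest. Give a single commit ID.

Answer: A

Derivation:
After op 1 (commit): HEAD=main@B [main=B]
After op 2 (branch): HEAD=main@B [feat=B main=B]
After op 3 (merge): HEAD=main@C [feat=B main=C]
After op 4 (merge): HEAD=main@D [feat=B main=D]
After op 5 (commit): HEAD=main@E [feat=B main=E]
After op 6 (checkout): HEAD=feat@B [feat=B main=E]
After op 7 (reset): HEAD=feat@A [feat=A main=E]
After op 8 (checkout): HEAD=main@E [feat=A main=E]
After op 9 (commit): HEAD=main@F [feat=A main=F]
After op 10 (reset): HEAD=main@B [feat=A main=B]
After op 11 (commit): HEAD=main@G [feat=A main=G]
ancestors(feat=A): ['A']
ancestors(main=G): ['A', 'B', 'G']
common: ['A']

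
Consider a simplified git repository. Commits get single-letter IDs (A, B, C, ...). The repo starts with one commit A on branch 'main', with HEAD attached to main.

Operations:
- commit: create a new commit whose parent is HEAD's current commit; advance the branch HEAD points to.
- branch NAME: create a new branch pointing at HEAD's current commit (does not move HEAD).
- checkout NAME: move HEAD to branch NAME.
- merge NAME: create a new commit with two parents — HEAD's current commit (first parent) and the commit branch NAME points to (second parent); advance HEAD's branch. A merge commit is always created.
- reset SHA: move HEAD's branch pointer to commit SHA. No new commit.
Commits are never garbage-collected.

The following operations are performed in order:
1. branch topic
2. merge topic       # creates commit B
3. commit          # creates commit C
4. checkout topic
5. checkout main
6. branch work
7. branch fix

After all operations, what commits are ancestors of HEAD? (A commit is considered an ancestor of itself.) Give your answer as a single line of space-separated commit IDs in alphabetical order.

Answer: A B C

Derivation:
After op 1 (branch): HEAD=main@A [main=A topic=A]
After op 2 (merge): HEAD=main@B [main=B topic=A]
After op 3 (commit): HEAD=main@C [main=C topic=A]
After op 4 (checkout): HEAD=topic@A [main=C topic=A]
After op 5 (checkout): HEAD=main@C [main=C topic=A]
After op 6 (branch): HEAD=main@C [main=C topic=A work=C]
After op 7 (branch): HEAD=main@C [fix=C main=C topic=A work=C]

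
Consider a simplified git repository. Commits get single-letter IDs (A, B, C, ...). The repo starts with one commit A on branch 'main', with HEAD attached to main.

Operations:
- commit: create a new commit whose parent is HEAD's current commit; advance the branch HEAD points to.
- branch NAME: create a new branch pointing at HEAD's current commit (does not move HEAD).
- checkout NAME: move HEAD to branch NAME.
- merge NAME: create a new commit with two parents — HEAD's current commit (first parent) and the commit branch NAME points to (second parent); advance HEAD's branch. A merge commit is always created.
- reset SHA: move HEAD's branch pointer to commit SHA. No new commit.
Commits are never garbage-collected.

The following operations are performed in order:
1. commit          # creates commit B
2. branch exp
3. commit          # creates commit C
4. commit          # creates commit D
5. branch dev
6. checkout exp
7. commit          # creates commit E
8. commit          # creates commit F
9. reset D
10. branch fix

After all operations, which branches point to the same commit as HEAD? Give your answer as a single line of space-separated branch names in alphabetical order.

Answer: dev exp fix main

Derivation:
After op 1 (commit): HEAD=main@B [main=B]
After op 2 (branch): HEAD=main@B [exp=B main=B]
After op 3 (commit): HEAD=main@C [exp=B main=C]
After op 4 (commit): HEAD=main@D [exp=B main=D]
After op 5 (branch): HEAD=main@D [dev=D exp=B main=D]
After op 6 (checkout): HEAD=exp@B [dev=D exp=B main=D]
After op 7 (commit): HEAD=exp@E [dev=D exp=E main=D]
After op 8 (commit): HEAD=exp@F [dev=D exp=F main=D]
After op 9 (reset): HEAD=exp@D [dev=D exp=D main=D]
After op 10 (branch): HEAD=exp@D [dev=D exp=D fix=D main=D]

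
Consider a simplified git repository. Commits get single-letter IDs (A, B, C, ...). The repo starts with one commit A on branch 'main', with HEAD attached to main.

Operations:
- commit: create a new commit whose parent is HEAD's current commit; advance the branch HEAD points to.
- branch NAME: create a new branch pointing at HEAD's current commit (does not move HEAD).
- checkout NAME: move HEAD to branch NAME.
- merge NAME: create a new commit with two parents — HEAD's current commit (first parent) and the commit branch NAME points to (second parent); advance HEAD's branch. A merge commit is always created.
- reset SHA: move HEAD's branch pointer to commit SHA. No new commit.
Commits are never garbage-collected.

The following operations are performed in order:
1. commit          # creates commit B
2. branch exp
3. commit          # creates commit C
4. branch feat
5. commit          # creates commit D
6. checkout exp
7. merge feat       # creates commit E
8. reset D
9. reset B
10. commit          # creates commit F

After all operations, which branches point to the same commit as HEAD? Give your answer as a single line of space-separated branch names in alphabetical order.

After op 1 (commit): HEAD=main@B [main=B]
After op 2 (branch): HEAD=main@B [exp=B main=B]
After op 3 (commit): HEAD=main@C [exp=B main=C]
After op 4 (branch): HEAD=main@C [exp=B feat=C main=C]
After op 5 (commit): HEAD=main@D [exp=B feat=C main=D]
After op 6 (checkout): HEAD=exp@B [exp=B feat=C main=D]
After op 7 (merge): HEAD=exp@E [exp=E feat=C main=D]
After op 8 (reset): HEAD=exp@D [exp=D feat=C main=D]
After op 9 (reset): HEAD=exp@B [exp=B feat=C main=D]
After op 10 (commit): HEAD=exp@F [exp=F feat=C main=D]

Answer: exp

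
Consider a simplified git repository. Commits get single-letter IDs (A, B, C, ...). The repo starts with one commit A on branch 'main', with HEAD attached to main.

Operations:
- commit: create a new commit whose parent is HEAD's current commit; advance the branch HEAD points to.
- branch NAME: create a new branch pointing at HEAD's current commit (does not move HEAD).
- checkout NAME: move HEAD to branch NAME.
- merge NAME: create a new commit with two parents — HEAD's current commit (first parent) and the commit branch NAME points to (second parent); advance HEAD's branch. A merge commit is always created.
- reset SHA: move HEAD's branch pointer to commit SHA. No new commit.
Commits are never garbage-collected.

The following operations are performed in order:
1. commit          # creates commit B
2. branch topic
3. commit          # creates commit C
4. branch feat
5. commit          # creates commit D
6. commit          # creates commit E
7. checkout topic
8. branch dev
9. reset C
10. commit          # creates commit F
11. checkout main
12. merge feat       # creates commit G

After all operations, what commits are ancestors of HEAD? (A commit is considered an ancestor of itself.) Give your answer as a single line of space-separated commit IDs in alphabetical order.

After op 1 (commit): HEAD=main@B [main=B]
After op 2 (branch): HEAD=main@B [main=B topic=B]
After op 3 (commit): HEAD=main@C [main=C topic=B]
After op 4 (branch): HEAD=main@C [feat=C main=C topic=B]
After op 5 (commit): HEAD=main@D [feat=C main=D topic=B]
After op 6 (commit): HEAD=main@E [feat=C main=E topic=B]
After op 7 (checkout): HEAD=topic@B [feat=C main=E topic=B]
After op 8 (branch): HEAD=topic@B [dev=B feat=C main=E topic=B]
After op 9 (reset): HEAD=topic@C [dev=B feat=C main=E topic=C]
After op 10 (commit): HEAD=topic@F [dev=B feat=C main=E topic=F]
After op 11 (checkout): HEAD=main@E [dev=B feat=C main=E topic=F]
After op 12 (merge): HEAD=main@G [dev=B feat=C main=G topic=F]

Answer: A B C D E G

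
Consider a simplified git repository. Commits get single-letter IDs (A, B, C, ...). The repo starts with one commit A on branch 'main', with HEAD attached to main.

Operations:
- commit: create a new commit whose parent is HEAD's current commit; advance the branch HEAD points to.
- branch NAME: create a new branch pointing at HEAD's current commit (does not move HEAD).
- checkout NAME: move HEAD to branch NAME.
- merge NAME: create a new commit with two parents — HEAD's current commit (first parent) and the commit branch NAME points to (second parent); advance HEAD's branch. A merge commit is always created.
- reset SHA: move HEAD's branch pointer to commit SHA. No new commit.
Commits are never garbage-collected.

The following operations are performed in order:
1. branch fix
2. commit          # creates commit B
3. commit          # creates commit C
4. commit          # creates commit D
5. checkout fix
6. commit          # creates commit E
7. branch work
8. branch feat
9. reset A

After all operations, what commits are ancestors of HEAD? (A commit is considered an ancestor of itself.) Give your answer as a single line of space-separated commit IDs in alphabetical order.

Answer: A

Derivation:
After op 1 (branch): HEAD=main@A [fix=A main=A]
After op 2 (commit): HEAD=main@B [fix=A main=B]
After op 3 (commit): HEAD=main@C [fix=A main=C]
After op 4 (commit): HEAD=main@D [fix=A main=D]
After op 5 (checkout): HEAD=fix@A [fix=A main=D]
After op 6 (commit): HEAD=fix@E [fix=E main=D]
After op 7 (branch): HEAD=fix@E [fix=E main=D work=E]
After op 8 (branch): HEAD=fix@E [feat=E fix=E main=D work=E]
After op 9 (reset): HEAD=fix@A [feat=E fix=A main=D work=E]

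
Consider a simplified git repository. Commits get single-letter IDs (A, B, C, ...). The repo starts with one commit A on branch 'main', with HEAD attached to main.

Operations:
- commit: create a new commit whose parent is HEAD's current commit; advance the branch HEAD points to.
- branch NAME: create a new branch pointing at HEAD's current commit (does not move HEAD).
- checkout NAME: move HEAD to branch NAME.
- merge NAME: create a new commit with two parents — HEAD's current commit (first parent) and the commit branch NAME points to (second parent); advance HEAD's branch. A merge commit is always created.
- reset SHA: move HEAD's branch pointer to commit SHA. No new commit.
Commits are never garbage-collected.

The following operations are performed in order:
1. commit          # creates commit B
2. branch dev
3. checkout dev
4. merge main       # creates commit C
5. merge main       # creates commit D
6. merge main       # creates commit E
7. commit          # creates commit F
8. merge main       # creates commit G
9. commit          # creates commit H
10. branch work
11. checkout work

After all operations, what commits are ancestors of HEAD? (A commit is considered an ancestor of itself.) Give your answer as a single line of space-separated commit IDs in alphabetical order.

Answer: A B C D E F G H

Derivation:
After op 1 (commit): HEAD=main@B [main=B]
After op 2 (branch): HEAD=main@B [dev=B main=B]
After op 3 (checkout): HEAD=dev@B [dev=B main=B]
After op 4 (merge): HEAD=dev@C [dev=C main=B]
After op 5 (merge): HEAD=dev@D [dev=D main=B]
After op 6 (merge): HEAD=dev@E [dev=E main=B]
After op 7 (commit): HEAD=dev@F [dev=F main=B]
After op 8 (merge): HEAD=dev@G [dev=G main=B]
After op 9 (commit): HEAD=dev@H [dev=H main=B]
After op 10 (branch): HEAD=dev@H [dev=H main=B work=H]
After op 11 (checkout): HEAD=work@H [dev=H main=B work=H]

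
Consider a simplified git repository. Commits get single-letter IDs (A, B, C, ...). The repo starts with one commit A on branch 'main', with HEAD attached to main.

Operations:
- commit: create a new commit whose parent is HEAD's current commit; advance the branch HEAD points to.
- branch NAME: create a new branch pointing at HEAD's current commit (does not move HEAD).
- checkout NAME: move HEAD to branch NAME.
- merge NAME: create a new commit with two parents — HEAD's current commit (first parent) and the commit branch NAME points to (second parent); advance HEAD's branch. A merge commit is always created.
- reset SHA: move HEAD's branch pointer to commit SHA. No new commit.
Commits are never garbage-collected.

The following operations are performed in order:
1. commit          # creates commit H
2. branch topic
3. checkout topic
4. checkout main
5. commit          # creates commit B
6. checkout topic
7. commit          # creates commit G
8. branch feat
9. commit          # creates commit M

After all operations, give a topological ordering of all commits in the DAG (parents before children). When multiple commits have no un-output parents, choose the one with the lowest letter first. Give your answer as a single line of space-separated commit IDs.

After op 1 (commit): HEAD=main@H [main=H]
After op 2 (branch): HEAD=main@H [main=H topic=H]
After op 3 (checkout): HEAD=topic@H [main=H topic=H]
After op 4 (checkout): HEAD=main@H [main=H topic=H]
After op 5 (commit): HEAD=main@B [main=B topic=H]
After op 6 (checkout): HEAD=topic@H [main=B topic=H]
After op 7 (commit): HEAD=topic@G [main=B topic=G]
After op 8 (branch): HEAD=topic@G [feat=G main=B topic=G]
After op 9 (commit): HEAD=topic@M [feat=G main=B topic=M]
commit A: parents=[]
commit B: parents=['H']
commit G: parents=['H']
commit H: parents=['A']
commit M: parents=['G']

Answer: A H B G M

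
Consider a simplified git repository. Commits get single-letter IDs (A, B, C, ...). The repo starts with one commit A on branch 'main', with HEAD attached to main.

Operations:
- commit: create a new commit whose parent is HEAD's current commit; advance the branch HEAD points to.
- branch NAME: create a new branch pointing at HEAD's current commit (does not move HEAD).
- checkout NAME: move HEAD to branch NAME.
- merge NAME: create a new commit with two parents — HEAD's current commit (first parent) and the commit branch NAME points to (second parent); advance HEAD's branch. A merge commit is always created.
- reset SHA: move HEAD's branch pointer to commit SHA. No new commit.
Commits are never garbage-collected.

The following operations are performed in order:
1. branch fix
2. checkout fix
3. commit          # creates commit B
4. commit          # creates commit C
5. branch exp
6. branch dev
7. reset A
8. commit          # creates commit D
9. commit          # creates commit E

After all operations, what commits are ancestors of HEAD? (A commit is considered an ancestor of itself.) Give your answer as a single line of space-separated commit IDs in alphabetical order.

After op 1 (branch): HEAD=main@A [fix=A main=A]
After op 2 (checkout): HEAD=fix@A [fix=A main=A]
After op 3 (commit): HEAD=fix@B [fix=B main=A]
After op 4 (commit): HEAD=fix@C [fix=C main=A]
After op 5 (branch): HEAD=fix@C [exp=C fix=C main=A]
After op 6 (branch): HEAD=fix@C [dev=C exp=C fix=C main=A]
After op 7 (reset): HEAD=fix@A [dev=C exp=C fix=A main=A]
After op 8 (commit): HEAD=fix@D [dev=C exp=C fix=D main=A]
After op 9 (commit): HEAD=fix@E [dev=C exp=C fix=E main=A]

Answer: A D E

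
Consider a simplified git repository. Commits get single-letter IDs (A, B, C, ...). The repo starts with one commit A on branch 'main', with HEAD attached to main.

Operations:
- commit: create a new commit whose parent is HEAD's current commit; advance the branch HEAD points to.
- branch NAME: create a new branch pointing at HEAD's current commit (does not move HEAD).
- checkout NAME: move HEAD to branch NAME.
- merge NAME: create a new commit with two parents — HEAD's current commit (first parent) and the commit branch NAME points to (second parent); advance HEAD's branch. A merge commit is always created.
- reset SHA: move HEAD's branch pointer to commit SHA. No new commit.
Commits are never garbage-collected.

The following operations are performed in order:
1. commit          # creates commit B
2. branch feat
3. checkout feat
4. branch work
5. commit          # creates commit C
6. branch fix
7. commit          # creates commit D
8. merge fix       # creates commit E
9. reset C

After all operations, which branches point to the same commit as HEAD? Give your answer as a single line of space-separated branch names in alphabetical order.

Answer: feat fix

Derivation:
After op 1 (commit): HEAD=main@B [main=B]
After op 2 (branch): HEAD=main@B [feat=B main=B]
After op 3 (checkout): HEAD=feat@B [feat=B main=B]
After op 4 (branch): HEAD=feat@B [feat=B main=B work=B]
After op 5 (commit): HEAD=feat@C [feat=C main=B work=B]
After op 6 (branch): HEAD=feat@C [feat=C fix=C main=B work=B]
After op 7 (commit): HEAD=feat@D [feat=D fix=C main=B work=B]
After op 8 (merge): HEAD=feat@E [feat=E fix=C main=B work=B]
After op 9 (reset): HEAD=feat@C [feat=C fix=C main=B work=B]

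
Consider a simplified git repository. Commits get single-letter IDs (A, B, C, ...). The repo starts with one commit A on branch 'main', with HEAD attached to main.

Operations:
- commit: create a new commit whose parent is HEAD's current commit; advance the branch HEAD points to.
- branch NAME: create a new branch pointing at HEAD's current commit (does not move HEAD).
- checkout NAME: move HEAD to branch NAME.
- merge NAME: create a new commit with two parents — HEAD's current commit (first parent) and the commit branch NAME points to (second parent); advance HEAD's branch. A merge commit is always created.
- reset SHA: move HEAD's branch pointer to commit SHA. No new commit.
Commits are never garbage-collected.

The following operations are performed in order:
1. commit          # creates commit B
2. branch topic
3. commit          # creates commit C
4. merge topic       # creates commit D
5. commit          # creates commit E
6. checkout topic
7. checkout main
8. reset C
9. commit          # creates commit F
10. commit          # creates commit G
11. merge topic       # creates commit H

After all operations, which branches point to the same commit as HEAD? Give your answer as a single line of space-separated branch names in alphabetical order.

After op 1 (commit): HEAD=main@B [main=B]
After op 2 (branch): HEAD=main@B [main=B topic=B]
After op 3 (commit): HEAD=main@C [main=C topic=B]
After op 4 (merge): HEAD=main@D [main=D topic=B]
After op 5 (commit): HEAD=main@E [main=E topic=B]
After op 6 (checkout): HEAD=topic@B [main=E topic=B]
After op 7 (checkout): HEAD=main@E [main=E topic=B]
After op 8 (reset): HEAD=main@C [main=C topic=B]
After op 9 (commit): HEAD=main@F [main=F topic=B]
After op 10 (commit): HEAD=main@G [main=G topic=B]
After op 11 (merge): HEAD=main@H [main=H topic=B]

Answer: main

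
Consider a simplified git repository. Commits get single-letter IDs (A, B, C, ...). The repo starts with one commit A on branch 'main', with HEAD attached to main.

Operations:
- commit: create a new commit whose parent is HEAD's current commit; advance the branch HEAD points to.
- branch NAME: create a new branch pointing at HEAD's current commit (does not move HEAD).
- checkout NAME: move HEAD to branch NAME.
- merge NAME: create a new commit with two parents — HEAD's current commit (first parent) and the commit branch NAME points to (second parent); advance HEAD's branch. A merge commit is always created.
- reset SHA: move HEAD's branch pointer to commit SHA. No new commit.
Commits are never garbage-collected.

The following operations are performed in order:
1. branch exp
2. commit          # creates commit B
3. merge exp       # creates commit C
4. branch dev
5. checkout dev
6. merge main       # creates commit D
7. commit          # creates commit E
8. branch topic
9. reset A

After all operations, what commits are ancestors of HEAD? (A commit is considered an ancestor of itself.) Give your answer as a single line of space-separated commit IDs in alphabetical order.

After op 1 (branch): HEAD=main@A [exp=A main=A]
After op 2 (commit): HEAD=main@B [exp=A main=B]
After op 3 (merge): HEAD=main@C [exp=A main=C]
After op 4 (branch): HEAD=main@C [dev=C exp=A main=C]
After op 5 (checkout): HEAD=dev@C [dev=C exp=A main=C]
After op 6 (merge): HEAD=dev@D [dev=D exp=A main=C]
After op 7 (commit): HEAD=dev@E [dev=E exp=A main=C]
After op 8 (branch): HEAD=dev@E [dev=E exp=A main=C topic=E]
After op 9 (reset): HEAD=dev@A [dev=A exp=A main=C topic=E]

Answer: A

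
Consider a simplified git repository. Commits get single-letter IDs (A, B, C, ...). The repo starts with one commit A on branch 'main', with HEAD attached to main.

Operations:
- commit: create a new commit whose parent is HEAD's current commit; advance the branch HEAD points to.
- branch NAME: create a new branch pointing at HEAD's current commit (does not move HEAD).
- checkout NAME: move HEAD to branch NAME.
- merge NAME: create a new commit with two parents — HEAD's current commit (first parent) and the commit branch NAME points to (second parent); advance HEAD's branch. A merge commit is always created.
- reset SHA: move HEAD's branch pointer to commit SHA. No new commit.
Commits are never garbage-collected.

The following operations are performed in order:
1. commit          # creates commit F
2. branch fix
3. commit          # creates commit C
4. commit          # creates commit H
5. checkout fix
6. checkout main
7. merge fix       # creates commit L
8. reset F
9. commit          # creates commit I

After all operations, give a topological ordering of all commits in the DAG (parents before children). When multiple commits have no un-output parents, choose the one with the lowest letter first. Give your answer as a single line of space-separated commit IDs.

After op 1 (commit): HEAD=main@F [main=F]
After op 2 (branch): HEAD=main@F [fix=F main=F]
After op 3 (commit): HEAD=main@C [fix=F main=C]
After op 4 (commit): HEAD=main@H [fix=F main=H]
After op 5 (checkout): HEAD=fix@F [fix=F main=H]
After op 6 (checkout): HEAD=main@H [fix=F main=H]
After op 7 (merge): HEAD=main@L [fix=F main=L]
After op 8 (reset): HEAD=main@F [fix=F main=F]
After op 9 (commit): HEAD=main@I [fix=F main=I]
commit A: parents=[]
commit C: parents=['F']
commit F: parents=['A']
commit H: parents=['C']
commit I: parents=['F']
commit L: parents=['H', 'F']

Answer: A F C H I L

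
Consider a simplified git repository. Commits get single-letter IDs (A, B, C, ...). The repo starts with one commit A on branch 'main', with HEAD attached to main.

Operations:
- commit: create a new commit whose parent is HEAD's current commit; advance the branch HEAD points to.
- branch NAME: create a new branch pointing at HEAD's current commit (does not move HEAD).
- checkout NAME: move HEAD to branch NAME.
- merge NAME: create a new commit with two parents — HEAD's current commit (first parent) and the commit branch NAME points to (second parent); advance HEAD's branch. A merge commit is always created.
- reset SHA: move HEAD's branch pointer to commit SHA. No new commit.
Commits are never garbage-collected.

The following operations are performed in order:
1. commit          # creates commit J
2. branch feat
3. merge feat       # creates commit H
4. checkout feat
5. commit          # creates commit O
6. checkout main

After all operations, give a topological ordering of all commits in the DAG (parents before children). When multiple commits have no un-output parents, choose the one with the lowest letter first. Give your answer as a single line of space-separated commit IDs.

After op 1 (commit): HEAD=main@J [main=J]
After op 2 (branch): HEAD=main@J [feat=J main=J]
After op 3 (merge): HEAD=main@H [feat=J main=H]
After op 4 (checkout): HEAD=feat@J [feat=J main=H]
After op 5 (commit): HEAD=feat@O [feat=O main=H]
After op 6 (checkout): HEAD=main@H [feat=O main=H]
commit A: parents=[]
commit H: parents=['J', 'J']
commit J: parents=['A']
commit O: parents=['J']

Answer: A J H O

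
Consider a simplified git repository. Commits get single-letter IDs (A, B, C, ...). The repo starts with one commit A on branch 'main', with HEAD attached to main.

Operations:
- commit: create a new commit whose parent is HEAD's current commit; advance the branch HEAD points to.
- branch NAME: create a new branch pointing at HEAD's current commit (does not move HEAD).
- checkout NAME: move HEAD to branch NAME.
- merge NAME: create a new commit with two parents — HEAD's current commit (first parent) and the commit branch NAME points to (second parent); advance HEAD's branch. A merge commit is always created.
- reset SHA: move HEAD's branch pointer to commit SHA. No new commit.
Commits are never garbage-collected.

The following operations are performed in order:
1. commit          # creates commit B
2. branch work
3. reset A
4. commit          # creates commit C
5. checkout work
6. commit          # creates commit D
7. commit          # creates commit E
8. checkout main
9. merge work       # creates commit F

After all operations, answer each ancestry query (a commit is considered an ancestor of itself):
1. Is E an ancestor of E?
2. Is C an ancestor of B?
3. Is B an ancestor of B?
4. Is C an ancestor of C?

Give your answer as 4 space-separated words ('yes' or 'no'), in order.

Answer: yes no yes yes

Derivation:
After op 1 (commit): HEAD=main@B [main=B]
After op 2 (branch): HEAD=main@B [main=B work=B]
After op 3 (reset): HEAD=main@A [main=A work=B]
After op 4 (commit): HEAD=main@C [main=C work=B]
After op 5 (checkout): HEAD=work@B [main=C work=B]
After op 6 (commit): HEAD=work@D [main=C work=D]
After op 7 (commit): HEAD=work@E [main=C work=E]
After op 8 (checkout): HEAD=main@C [main=C work=E]
After op 9 (merge): HEAD=main@F [main=F work=E]
ancestors(E) = {A,B,D,E}; E in? yes
ancestors(B) = {A,B}; C in? no
ancestors(B) = {A,B}; B in? yes
ancestors(C) = {A,C}; C in? yes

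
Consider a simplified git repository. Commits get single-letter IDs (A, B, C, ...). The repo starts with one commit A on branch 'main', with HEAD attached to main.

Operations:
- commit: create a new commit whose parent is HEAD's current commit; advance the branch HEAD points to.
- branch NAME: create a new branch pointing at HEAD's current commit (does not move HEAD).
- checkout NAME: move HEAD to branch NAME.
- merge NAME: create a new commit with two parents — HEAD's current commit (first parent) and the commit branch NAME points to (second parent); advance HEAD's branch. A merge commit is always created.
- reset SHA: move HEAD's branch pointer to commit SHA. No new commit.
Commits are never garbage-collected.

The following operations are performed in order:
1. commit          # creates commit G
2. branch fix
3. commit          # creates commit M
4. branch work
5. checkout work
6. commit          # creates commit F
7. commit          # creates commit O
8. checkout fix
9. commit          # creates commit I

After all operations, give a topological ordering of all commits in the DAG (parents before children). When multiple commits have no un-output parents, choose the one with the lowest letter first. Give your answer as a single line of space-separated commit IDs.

After op 1 (commit): HEAD=main@G [main=G]
After op 2 (branch): HEAD=main@G [fix=G main=G]
After op 3 (commit): HEAD=main@M [fix=G main=M]
After op 4 (branch): HEAD=main@M [fix=G main=M work=M]
After op 5 (checkout): HEAD=work@M [fix=G main=M work=M]
After op 6 (commit): HEAD=work@F [fix=G main=M work=F]
After op 7 (commit): HEAD=work@O [fix=G main=M work=O]
After op 8 (checkout): HEAD=fix@G [fix=G main=M work=O]
After op 9 (commit): HEAD=fix@I [fix=I main=M work=O]
commit A: parents=[]
commit F: parents=['M']
commit G: parents=['A']
commit I: parents=['G']
commit M: parents=['G']
commit O: parents=['F']

Answer: A G I M F O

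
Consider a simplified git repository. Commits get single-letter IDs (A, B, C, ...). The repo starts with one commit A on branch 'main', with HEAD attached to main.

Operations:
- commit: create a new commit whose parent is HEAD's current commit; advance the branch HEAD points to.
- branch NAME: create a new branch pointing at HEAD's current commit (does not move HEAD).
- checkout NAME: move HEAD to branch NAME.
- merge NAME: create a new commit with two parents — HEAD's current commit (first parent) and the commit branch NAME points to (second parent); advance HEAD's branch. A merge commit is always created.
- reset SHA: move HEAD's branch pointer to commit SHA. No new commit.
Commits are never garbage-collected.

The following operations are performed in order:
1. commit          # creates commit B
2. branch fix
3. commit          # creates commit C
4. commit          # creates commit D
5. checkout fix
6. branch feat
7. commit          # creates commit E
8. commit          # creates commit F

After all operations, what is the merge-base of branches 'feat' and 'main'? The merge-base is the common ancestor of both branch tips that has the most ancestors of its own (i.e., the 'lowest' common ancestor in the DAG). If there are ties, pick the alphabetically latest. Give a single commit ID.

Answer: B

Derivation:
After op 1 (commit): HEAD=main@B [main=B]
After op 2 (branch): HEAD=main@B [fix=B main=B]
After op 3 (commit): HEAD=main@C [fix=B main=C]
After op 4 (commit): HEAD=main@D [fix=B main=D]
After op 5 (checkout): HEAD=fix@B [fix=B main=D]
After op 6 (branch): HEAD=fix@B [feat=B fix=B main=D]
After op 7 (commit): HEAD=fix@E [feat=B fix=E main=D]
After op 8 (commit): HEAD=fix@F [feat=B fix=F main=D]
ancestors(feat=B): ['A', 'B']
ancestors(main=D): ['A', 'B', 'C', 'D']
common: ['A', 'B']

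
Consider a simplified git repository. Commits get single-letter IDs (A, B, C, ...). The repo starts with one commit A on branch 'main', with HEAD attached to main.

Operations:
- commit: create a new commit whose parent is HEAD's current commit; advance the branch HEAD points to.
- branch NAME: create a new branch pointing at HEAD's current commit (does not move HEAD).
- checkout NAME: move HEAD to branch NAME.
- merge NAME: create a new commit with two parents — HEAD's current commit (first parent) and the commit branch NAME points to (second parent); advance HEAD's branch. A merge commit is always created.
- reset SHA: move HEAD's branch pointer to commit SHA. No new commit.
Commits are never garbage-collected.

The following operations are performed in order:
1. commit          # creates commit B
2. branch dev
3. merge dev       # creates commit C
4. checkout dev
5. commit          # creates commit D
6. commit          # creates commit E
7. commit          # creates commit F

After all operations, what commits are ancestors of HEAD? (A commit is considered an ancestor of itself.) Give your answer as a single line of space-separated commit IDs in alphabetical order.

After op 1 (commit): HEAD=main@B [main=B]
After op 2 (branch): HEAD=main@B [dev=B main=B]
After op 3 (merge): HEAD=main@C [dev=B main=C]
After op 4 (checkout): HEAD=dev@B [dev=B main=C]
After op 5 (commit): HEAD=dev@D [dev=D main=C]
After op 6 (commit): HEAD=dev@E [dev=E main=C]
After op 7 (commit): HEAD=dev@F [dev=F main=C]

Answer: A B D E F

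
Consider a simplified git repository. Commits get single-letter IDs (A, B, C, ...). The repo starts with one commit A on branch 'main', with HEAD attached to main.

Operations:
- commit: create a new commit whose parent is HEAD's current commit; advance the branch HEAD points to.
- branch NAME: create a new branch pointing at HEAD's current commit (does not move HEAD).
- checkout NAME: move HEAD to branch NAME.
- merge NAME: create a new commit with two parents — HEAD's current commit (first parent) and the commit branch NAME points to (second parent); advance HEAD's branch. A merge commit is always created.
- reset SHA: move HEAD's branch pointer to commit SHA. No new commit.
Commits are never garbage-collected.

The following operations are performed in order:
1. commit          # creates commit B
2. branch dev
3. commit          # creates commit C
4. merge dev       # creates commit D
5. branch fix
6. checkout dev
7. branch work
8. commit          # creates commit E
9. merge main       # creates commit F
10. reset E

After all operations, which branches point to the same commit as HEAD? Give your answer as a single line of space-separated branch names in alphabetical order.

Answer: dev

Derivation:
After op 1 (commit): HEAD=main@B [main=B]
After op 2 (branch): HEAD=main@B [dev=B main=B]
After op 3 (commit): HEAD=main@C [dev=B main=C]
After op 4 (merge): HEAD=main@D [dev=B main=D]
After op 5 (branch): HEAD=main@D [dev=B fix=D main=D]
After op 6 (checkout): HEAD=dev@B [dev=B fix=D main=D]
After op 7 (branch): HEAD=dev@B [dev=B fix=D main=D work=B]
After op 8 (commit): HEAD=dev@E [dev=E fix=D main=D work=B]
After op 9 (merge): HEAD=dev@F [dev=F fix=D main=D work=B]
After op 10 (reset): HEAD=dev@E [dev=E fix=D main=D work=B]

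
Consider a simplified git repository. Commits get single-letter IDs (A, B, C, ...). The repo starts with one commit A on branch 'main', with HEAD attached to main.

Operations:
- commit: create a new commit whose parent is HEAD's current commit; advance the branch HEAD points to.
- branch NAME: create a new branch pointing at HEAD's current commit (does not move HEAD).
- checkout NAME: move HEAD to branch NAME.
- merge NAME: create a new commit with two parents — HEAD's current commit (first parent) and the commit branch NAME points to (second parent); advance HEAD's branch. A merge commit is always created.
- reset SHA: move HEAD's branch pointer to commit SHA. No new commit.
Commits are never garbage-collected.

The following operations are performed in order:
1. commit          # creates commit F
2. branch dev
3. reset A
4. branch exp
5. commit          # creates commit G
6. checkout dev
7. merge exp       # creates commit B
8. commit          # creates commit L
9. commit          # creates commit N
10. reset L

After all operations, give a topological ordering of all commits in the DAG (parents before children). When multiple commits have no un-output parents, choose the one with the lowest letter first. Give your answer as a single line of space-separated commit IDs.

Answer: A F B G L N

Derivation:
After op 1 (commit): HEAD=main@F [main=F]
After op 2 (branch): HEAD=main@F [dev=F main=F]
After op 3 (reset): HEAD=main@A [dev=F main=A]
After op 4 (branch): HEAD=main@A [dev=F exp=A main=A]
After op 5 (commit): HEAD=main@G [dev=F exp=A main=G]
After op 6 (checkout): HEAD=dev@F [dev=F exp=A main=G]
After op 7 (merge): HEAD=dev@B [dev=B exp=A main=G]
After op 8 (commit): HEAD=dev@L [dev=L exp=A main=G]
After op 9 (commit): HEAD=dev@N [dev=N exp=A main=G]
After op 10 (reset): HEAD=dev@L [dev=L exp=A main=G]
commit A: parents=[]
commit B: parents=['F', 'A']
commit F: parents=['A']
commit G: parents=['A']
commit L: parents=['B']
commit N: parents=['L']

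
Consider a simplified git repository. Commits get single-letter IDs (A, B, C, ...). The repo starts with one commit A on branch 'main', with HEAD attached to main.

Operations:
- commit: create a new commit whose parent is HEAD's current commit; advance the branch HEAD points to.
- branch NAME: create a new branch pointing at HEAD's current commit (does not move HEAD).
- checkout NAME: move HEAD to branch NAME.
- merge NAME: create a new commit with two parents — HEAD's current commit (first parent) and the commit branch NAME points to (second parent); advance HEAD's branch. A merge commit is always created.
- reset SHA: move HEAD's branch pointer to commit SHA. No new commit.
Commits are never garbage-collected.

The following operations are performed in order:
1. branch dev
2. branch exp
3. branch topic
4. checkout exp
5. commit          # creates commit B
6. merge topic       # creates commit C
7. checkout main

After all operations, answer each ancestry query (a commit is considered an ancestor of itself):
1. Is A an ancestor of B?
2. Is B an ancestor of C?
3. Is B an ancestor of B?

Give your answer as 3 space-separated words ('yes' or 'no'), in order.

Answer: yes yes yes

Derivation:
After op 1 (branch): HEAD=main@A [dev=A main=A]
After op 2 (branch): HEAD=main@A [dev=A exp=A main=A]
After op 3 (branch): HEAD=main@A [dev=A exp=A main=A topic=A]
After op 4 (checkout): HEAD=exp@A [dev=A exp=A main=A topic=A]
After op 5 (commit): HEAD=exp@B [dev=A exp=B main=A topic=A]
After op 6 (merge): HEAD=exp@C [dev=A exp=C main=A topic=A]
After op 7 (checkout): HEAD=main@A [dev=A exp=C main=A topic=A]
ancestors(B) = {A,B}; A in? yes
ancestors(C) = {A,B,C}; B in? yes
ancestors(B) = {A,B}; B in? yes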